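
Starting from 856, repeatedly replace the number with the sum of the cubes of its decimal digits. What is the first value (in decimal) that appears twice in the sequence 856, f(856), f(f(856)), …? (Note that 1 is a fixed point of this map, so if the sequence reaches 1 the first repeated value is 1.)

370

856 → 853
853 → 664
664 → 496
496 → 1009
1009 → 730
730 → 370
370 → 370  — 370 already appeared earlier.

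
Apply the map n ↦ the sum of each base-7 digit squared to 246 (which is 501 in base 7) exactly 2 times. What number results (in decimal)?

246 = (5,0,1)_7 → 26
26 = (3,5)_7 → 34

34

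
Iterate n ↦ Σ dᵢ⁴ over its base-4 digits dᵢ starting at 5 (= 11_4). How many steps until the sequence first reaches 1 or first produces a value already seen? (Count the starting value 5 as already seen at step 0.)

5 = (1,1)_4 → 1⁴ + 1⁴ = 1 + 1 = 2
2 = (2)_4 → 2⁴ = 16
16 = (1,0,0)_4 → 1⁴ + 0⁴ + 0⁴ = 1 + 0 + 0 = 1  — reached 1.
That took 3 steps.

3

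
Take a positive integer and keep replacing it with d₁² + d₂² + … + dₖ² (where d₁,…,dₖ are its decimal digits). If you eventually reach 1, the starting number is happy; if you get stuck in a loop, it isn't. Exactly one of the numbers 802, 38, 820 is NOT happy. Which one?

38

802: 802 → 68 → 100 → 1  — reaches 1 (happy)
38: 38 → 73 → 58 → 89 → 145 → 42 → 20 → 4 → 16 → 37 → 58  — repeats 58 (not happy)
820: 820 → 68 → 100 → 1  — reaches 1 (happy)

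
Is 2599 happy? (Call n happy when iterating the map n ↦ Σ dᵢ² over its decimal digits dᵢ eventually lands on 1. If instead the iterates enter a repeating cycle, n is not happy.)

2599 → 2² + 5² + 9² + 9² = 191
191 → 1² + 9² + 1² = 83
83 → 8² + 3² = 73
73 → 7² + 3² = 58
58 → 5² + 8² = 89
89 → 8² + 9² = 145
145 → 1² + 4² + 5² = 42
42 → 4² + 2² = 20
20 → 2² + 0² = 4
4 → 4² = 16
16 → 1² + 6² = 37
37 → 3² + 7² = 58  — 58 already seen; the sequence cycles without reaching 1.

not happy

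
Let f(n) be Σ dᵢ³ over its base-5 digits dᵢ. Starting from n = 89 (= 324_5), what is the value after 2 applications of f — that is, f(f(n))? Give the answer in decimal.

155

89 = (3,2,4)_5 → 99
99 = (3,4,4)_5 → 155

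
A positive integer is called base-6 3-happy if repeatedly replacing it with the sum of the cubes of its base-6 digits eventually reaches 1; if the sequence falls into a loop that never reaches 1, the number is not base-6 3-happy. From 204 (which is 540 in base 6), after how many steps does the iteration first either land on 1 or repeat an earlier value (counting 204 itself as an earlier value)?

204 = (5,4,0)_6 → 5³ + 4³ + 0³ = 125 + 64 + 0 = 189
189 = (5,1,3)_6 → 5³ + 1³ + 3³ = 125 + 1 + 27 = 153
153 = (4,1,3)_6 → 4³ + 1³ + 3³ = 64 + 1 + 27 = 92
92 = (2,3,2)_6 → 2³ + 3³ + 2³ = 8 + 27 + 8 = 43
43 = (1,1,1)_6 → 1³ + 1³ + 1³ = 1 + 1 + 1 = 3
3 = (3)_6 → 3³ = 27
27 = (4,3)_6 → 4³ + 3³ = 64 + 27 = 91
91 = (2,3,1)_6 → 2³ + 3³ + 1³ = 8 + 27 + 1 = 36
36 = (1,0,0)_6 → 1³ + 0³ + 0³ = 1 + 0 + 0 = 1  — reached 1.
That took 9 steps.

9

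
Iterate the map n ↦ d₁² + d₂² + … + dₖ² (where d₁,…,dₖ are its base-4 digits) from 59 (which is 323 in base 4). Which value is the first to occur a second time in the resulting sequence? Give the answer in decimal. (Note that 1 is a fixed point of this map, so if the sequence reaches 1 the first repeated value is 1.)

59 = (3,2,3)_4 → 3² + 2² + 3² = 9 + 4 + 9 = 22
22 = (1,1,2)_4 → 1² + 1² + 2² = 1 + 1 + 4 = 6
6 = (1,2)_4 → 1² + 2² = 1 + 4 = 5
5 = (1,1)_4 → 1² + 1² = 1 + 1 = 2
2 = (2)_4 → 2² = 4
4 = (1,0)_4 → 1² + 0² = 1 + 0 = 1  — reached the fixed point 1.
1 → 1, so 1 is the first repeated value.

1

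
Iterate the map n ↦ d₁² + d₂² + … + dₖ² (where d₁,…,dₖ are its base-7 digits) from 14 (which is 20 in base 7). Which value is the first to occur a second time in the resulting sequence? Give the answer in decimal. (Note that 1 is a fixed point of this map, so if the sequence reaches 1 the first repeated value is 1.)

4

14 = (2,0)_7 → 2² + 0² = 4
4 = (4)_7 → 4² = 16
16 = (2,2)_7 → 2² + 2² = 8
8 = (1,1)_7 → 1² + 1² = 2
2 = (2)_7 → 2² = 4  — 4 already appeared earlier.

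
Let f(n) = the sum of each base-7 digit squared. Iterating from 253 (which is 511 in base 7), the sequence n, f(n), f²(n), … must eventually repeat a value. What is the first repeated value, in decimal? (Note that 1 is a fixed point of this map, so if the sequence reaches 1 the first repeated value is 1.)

45

253 = (5,1,1)_7 → 5² + 1² + 1² = 27
27 = (3,6)_7 → 3² + 6² = 45
45 = (6,3)_7 → 6² + 3² = 45  — 45 already appeared earlier.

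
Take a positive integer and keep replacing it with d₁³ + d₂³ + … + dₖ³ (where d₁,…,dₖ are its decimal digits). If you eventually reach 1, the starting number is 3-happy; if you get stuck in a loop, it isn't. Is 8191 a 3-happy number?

8191 → 8³ + 1³ + 9³ + 1³ = 1243
1243 → 1³ + 2³ + 4³ + 3³ = 100
100 → 1³ + 0³ + 0³ = 1  — reached 1.

3-happy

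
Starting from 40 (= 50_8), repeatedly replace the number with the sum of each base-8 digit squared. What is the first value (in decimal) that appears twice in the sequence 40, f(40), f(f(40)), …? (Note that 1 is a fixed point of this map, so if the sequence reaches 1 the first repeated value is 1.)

40 = (5,0)_8 → 5² + 0² = 25
25 = (3,1)_8 → 3² + 1² = 10
10 = (1,2)_8 → 1² + 2² = 5
5 = (5)_8 → 5² = 25  — 25 already appeared earlier.

25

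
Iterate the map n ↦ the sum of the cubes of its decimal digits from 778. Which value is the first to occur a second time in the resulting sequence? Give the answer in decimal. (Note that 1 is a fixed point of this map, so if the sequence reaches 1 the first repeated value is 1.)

1

778 → 7³ + 7³ + 8³ = 1198
1198 → 1³ + 1³ + 9³ + 8³ = 1243
1243 → 1³ + 2³ + 4³ + 3³ = 100
100 → 1³ + 0³ + 0³ = 1  — reached the fixed point 1.
1 → 1, so 1 is the first repeated value.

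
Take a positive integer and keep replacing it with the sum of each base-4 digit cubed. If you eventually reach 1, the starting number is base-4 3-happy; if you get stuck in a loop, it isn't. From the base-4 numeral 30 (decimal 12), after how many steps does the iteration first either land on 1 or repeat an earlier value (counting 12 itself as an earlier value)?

4

12 = (3,0)_4 → 3³ + 0³ = 27
27 = (1,2,3)_4 → 1³ + 2³ + 3³ = 36
36 = (2,1,0)_4 → 2³ + 1³ + 0³ = 9
9 = (2,1)_4 → 2³ + 1³ = 9  — 9 repeats.
That took 4 steps.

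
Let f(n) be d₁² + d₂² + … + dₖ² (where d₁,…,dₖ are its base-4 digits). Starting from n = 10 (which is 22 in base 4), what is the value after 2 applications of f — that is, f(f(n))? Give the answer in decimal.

4

10 = (2,2)_4 → 8
8 = (2,0)_4 → 4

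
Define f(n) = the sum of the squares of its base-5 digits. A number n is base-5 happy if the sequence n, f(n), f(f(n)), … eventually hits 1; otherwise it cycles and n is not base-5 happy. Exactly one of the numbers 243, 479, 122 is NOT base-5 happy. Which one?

122

243: 243 → 35 → 5 → 1  — reaches 1 (base-5 happy)
479: 479 → 41 → 11 → 5 → 1  — reaches 1 (base-5 happy)
122: 122 → 36 → 6 → 2 → 4 → 16 → 10 → 4  — repeats 4 (not base-5 happy)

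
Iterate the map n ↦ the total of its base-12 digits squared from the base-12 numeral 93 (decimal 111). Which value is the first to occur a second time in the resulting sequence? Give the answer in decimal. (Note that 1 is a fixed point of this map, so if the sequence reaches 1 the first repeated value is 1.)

111 = (9,3)_12 → 9² + 3² = 90
90 = (7,6)_12 → 7² + 6² = 85
85 = (7,1)_12 → 7² + 1² = 50
50 = (4,2)_12 → 4² + 2² = 20
20 = (1,8)_12 → 1² + 8² = 65
65 = (5,5)_12 → 5² + 5² = 50  — 50 already appeared earlier.

50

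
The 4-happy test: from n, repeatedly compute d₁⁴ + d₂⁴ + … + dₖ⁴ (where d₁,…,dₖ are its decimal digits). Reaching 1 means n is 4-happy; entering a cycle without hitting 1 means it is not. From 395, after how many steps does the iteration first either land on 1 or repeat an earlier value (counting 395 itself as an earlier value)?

15

395 → 3⁴ + 9⁴ + 5⁴ = 81 + 6561 + 625 = 7267
7267 → 7⁴ + 2⁴ + 6⁴ + 7⁴ = 2401 + 16 + 1296 + 2401 = 6114
6114 → 6⁴ + 1⁴ + 1⁴ + 4⁴ = 1296 + 1 + 1 + 256 = 1554
1554 → 1⁴ + 5⁴ + 5⁴ + 4⁴ = 1 + 625 + 625 + 256 = 1507
1507 → 1⁴ + 5⁴ + 0⁴ + 7⁴ = 1 + 625 + 0 + 2401 = 3027
3027 → 3⁴ + 0⁴ + 2⁴ + 7⁴ = 81 + 0 + 16 + 2401 = 2498
2498 → 2⁴ + 4⁴ + 9⁴ + 8⁴ = 16 + 256 + 6561 + 4096 = 10929
10929 → 1⁴ + 0⁴ + 9⁴ + 2⁴ + 9⁴ = 1 + 0 + 6561 + 16 + 6561 = 13139
13139 → 1⁴ + 3⁴ + 1⁴ + 3⁴ + 9⁴ = 1 + 81 + 1 + 81 + 6561 = 6725
6725 → 6⁴ + 7⁴ + 2⁴ + 5⁴ = 1296 + 2401 + 16 + 625 = 4338
4338 → 4⁴ + 3⁴ + 3⁴ + 8⁴ = 256 + 81 + 81 + 4096 = 4514
4514 → 4⁴ + 5⁴ + 1⁴ + 4⁴ = 256 + 625 + 1 + 256 = 1138
1138 → 1⁴ + 1⁴ + 3⁴ + 8⁴ = 1 + 1 + 81 + 4096 = 4179
4179 → 4⁴ + 1⁴ + 7⁴ + 9⁴ = 256 + 1 + 2401 + 6561 = 9219
9219 → 9⁴ + 2⁴ + 1⁴ + 9⁴ = 6561 + 16 + 1 + 6561 = 13139  — 13139 repeats.
That took 15 steps.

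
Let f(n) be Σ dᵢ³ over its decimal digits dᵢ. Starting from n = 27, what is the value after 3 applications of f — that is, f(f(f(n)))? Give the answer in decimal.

27 → 2³ + 7³ = 351
351 → 3³ + 5³ + 1³ = 153
153 → 1³ + 5³ + 3³ = 153

153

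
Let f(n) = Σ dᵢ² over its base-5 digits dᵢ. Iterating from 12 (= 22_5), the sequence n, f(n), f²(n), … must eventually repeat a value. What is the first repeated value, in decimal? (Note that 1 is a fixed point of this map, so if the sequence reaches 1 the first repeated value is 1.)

10

12 = (2,2)_5 → 2² + 2² = 8
8 = (1,3)_5 → 1² + 3² = 10
10 = (2,0)_5 → 2² + 0² = 4
4 = (4)_5 → 4² = 16
16 = (3,1)_5 → 3² + 1² = 10  — 10 already appeared earlier.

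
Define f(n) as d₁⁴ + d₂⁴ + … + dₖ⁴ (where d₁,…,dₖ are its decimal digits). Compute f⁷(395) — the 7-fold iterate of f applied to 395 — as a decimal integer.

395 → 3⁴ + 9⁴ + 5⁴ = 81 + 6561 + 625 = 7267
7267 → 7⁴ + 2⁴ + 6⁴ + 7⁴ = 2401 + 16 + 1296 + 2401 = 6114
6114 → 6⁴ + 1⁴ + 1⁴ + 4⁴ = 1296 + 1 + 1 + 256 = 1554
1554 → 1⁴ + 5⁴ + 5⁴ + 4⁴ = 1 + 625 + 625 + 256 = 1507
1507 → 1⁴ + 5⁴ + 0⁴ + 7⁴ = 1 + 625 + 0 + 2401 = 3027
3027 → 3⁴ + 0⁴ + 2⁴ + 7⁴ = 81 + 0 + 16 + 2401 = 2498
2498 → 2⁴ + 4⁴ + 9⁴ + 8⁴ = 16 + 256 + 6561 + 4096 = 10929

10929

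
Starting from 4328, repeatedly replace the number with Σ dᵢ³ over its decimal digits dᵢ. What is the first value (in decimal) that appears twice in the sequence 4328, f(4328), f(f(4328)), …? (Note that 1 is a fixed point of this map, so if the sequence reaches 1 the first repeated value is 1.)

371

4328 → 4³ + 3³ + 2³ + 8³ = 611
611 → 6³ + 1³ + 1³ = 218
218 → 2³ + 1³ + 8³ = 521
521 → 5³ + 2³ + 1³ = 134
134 → 1³ + 3³ + 4³ = 92
92 → 9³ + 2³ = 737
737 → 7³ + 3³ + 7³ = 713
713 → 7³ + 1³ + 3³ = 371
371 → 3³ + 7³ + 1³ = 371  — 371 already appeared earlier.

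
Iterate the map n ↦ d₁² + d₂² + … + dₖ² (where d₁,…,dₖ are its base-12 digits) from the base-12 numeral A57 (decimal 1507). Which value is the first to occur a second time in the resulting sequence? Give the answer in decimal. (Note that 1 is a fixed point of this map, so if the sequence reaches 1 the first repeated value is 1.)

41

1507 = (10,5,7)_12 → 10² + 5² + 7² = 100 + 25 + 49 = 174
174 = (1,2,6)_12 → 1² + 2² + 6² = 1 + 4 + 36 = 41
41 = (3,5)_12 → 3² + 5² = 9 + 25 = 34
34 = (2,10)_12 → 2² + 10² = 4 + 100 = 104
104 = (8,8)_12 → 8² + 8² = 64 + 64 = 128
128 = (10,8)_12 → 10² + 8² = 100 + 64 = 164
164 = (1,1,8)_12 → 1² + 1² + 8² = 1 + 1 + 64 = 66
66 = (5,6)_12 → 5² + 6² = 25 + 36 = 61
61 = (5,1)_12 → 5² + 1² = 25 + 1 = 26
26 = (2,2)_12 → 2² + 2² = 4 + 4 = 8
8 = (8)_12 → 8² = 64
64 = (5,4)_12 → 5² + 4² = 25 + 16 = 41  — 41 already appeared earlier.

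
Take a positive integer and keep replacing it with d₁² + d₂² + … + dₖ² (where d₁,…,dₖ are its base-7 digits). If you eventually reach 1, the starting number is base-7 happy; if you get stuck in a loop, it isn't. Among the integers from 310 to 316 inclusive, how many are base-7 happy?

1

310: 310 → 44 → 40 → 50 → 2 → 4 → 16 → 8 → 2  — not base-7 happy
311: 311 → 49 → 1  — base-7 happy
312: 312 → 56 → 2 → 4 → 16 → 8 → 2  — not base-7 happy
313: 313 → 65 → 9 → 5 → 25 → 25  — not base-7 happy
314: 314 → 76 → 46 → 52 → 10 → 10  — not base-7 happy
315: 315 → 45 → 45  — not base-7 happy
316: 316 → 46 → 52 → 10 → 10  — not base-7 happy
base-7 happy: 311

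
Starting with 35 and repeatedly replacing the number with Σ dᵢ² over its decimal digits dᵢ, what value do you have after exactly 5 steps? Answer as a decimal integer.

35 → 3² + 5² = 9 + 25 = 34
34 → 3² + 4² = 9 + 16 = 25
25 → 2² + 5² = 4 + 25 = 29
29 → 2² + 9² = 4 + 81 = 85
85 → 8² + 5² = 64 + 25 = 89

89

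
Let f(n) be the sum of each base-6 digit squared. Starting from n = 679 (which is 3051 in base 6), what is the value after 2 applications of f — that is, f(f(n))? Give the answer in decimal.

679 = (3,0,5,1)_6 → 3² + 0² + 5² + 1² = 9 + 0 + 25 + 1 = 35
35 = (5,5)_6 → 5² + 5² = 25 + 25 = 50

50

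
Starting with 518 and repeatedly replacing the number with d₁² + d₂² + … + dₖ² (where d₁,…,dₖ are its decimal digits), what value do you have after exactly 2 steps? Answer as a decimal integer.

518 → 5² + 1² + 8² = 25 + 1 + 64 = 90
90 → 9² + 0² = 81 + 0 = 81

81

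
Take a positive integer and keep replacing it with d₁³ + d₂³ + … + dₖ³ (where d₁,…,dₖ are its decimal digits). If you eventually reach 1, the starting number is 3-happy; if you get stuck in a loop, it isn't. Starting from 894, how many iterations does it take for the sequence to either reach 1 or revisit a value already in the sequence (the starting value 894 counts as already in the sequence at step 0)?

894 → 1305
1305 → 153
153 → 153  — 153 repeats.
That took 3 steps.

3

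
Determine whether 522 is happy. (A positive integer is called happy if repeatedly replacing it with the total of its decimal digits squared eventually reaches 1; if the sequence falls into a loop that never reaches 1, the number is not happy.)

not happy

522 → 33
33 → 18
18 → 65
65 → 61
61 → 37
37 → 58
58 → 89
89 → 145
145 → 42
42 → 20
20 → 4
4 → 16
16 → 37  — 37 already seen; the sequence cycles without reaching 1.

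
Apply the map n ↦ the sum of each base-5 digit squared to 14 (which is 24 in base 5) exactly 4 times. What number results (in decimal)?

14 = (2,4)_5 → 2² + 4² = 20
20 = (4,0)_5 → 4² + 0² = 16
16 = (3,1)_5 → 3² + 1² = 10
10 = (2,0)_5 → 2² + 0² = 4

4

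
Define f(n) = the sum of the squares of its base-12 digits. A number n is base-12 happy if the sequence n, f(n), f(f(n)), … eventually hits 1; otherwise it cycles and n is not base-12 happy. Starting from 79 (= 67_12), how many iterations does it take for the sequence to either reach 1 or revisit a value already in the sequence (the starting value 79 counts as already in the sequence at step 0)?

5

79 = (6,7)_12 → 6² + 7² = 36 + 49 = 85
85 = (7,1)_12 → 7² + 1² = 49 + 1 = 50
50 = (4,2)_12 → 4² + 2² = 16 + 4 = 20
20 = (1,8)_12 → 1² + 8² = 1 + 64 = 65
65 = (5,5)_12 → 5² + 5² = 25 + 25 = 50  — 50 repeats.
That took 5 steps.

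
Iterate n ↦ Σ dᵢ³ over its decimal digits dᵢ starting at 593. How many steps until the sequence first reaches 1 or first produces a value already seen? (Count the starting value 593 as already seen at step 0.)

593 → 5³ + 9³ + 3³ = 125 + 729 + 27 = 881
881 → 8³ + 8³ + 1³ = 512 + 512 + 1 = 1025
1025 → 1³ + 0³ + 2³ + 5³ = 1 + 0 + 8 + 125 = 134
134 → 1³ + 3³ + 4³ = 1 + 27 + 64 = 92
92 → 9³ + 2³ = 729 + 8 = 737
737 → 7³ + 3³ + 7³ = 343 + 27 + 343 = 713
713 → 7³ + 1³ + 3³ = 343 + 1 + 27 = 371
371 → 3³ + 7³ + 1³ = 27 + 343 + 1 = 371  — 371 repeats.
That took 8 steps.

8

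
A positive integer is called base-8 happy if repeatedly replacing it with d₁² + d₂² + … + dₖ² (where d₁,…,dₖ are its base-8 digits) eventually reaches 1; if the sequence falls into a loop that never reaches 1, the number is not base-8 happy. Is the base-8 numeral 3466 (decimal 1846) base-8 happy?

1846 = (3,4,6,6)_8 → 3² + 4² + 6² + 6² = 9 + 16 + 36 + 36 = 97
97 = (1,4,1)_8 → 1² + 4² + 1² = 1 + 16 + 1 = 18
18 = (2,2)_8 → 2² + 2² = 4 + 4 = 8
8 = (1,0)_8 → 1² + 0² = 1 + 0 = 1  — reached 1.

base-8 happy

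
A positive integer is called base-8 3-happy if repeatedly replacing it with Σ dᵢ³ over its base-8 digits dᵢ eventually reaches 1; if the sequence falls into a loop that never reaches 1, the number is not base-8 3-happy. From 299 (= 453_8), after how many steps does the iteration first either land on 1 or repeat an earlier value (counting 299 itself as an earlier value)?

299 = (4,5,3)_8 → 4³ + 5³ + 3³ = 64 + 125 + 27 = 216
216 = (3,3,0)_8 → 3³ + 3³ + 0³ = 27 + 27 + 0 = 54
54 = (6,6)_8 → 6³ + 6³ = 216 + 216 = 432
432 = (6,6,0)_8 → 6³ + 6³ + 0³ = 216 + 216 + 0 = 432  — 432 repeats.
That took 4 steps.

4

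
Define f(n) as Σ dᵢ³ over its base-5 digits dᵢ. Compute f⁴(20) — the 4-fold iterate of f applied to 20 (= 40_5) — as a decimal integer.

20 = (4,0)_5 → 4³ + 0³ = 64
64 = (2,2,4)_5 → 2³ + 2³ + 4³ = 80
80 = (3,1,0)_5 → 3³ + 1³ + 0³ = 28
28 = (1,0,3)_5 → 1³ + 0³ + 3³ = 28

28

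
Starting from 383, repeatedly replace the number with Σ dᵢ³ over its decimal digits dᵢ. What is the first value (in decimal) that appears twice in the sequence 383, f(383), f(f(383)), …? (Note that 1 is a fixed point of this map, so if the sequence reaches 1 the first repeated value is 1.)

371

383 → 566
566 → 557
557 → 593
593 → 881
881 → 1025
1025 → 134
134 → 92
92 → 737
737 → 713
713 → 371
371 → 371  — 371 already appeared earlier.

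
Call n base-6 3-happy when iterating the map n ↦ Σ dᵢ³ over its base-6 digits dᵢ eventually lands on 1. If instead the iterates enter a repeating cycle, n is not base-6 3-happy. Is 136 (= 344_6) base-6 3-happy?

136 = (3,4,4)_6 → 3³ + 4³ + 4³ = 155
155 = (4,1,5)_6 → 4³ + 1³ + 5³ = 190
190 = (5,1,4)_6 → 5³ + 1³ + 4³ = 190  — 190 already seen; the sequence cycles without reaching 1.

not base-6 3-happy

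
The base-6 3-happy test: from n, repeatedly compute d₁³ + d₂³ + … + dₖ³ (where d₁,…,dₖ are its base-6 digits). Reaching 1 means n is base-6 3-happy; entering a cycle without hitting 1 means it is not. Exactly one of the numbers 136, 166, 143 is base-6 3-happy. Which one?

136: 136 → 155 → 190 → 190  — repeats 190 (not base-6 3-happy)
166: 166 → 155 → 190 → 190  — repeats 190 (not base-6 3-happy)
143: 143 → 277 → 67 → 127 → 55 → 29 → 189 → 153 → 92 → 43 → 3 → 27 → 91 → 36 → 1  — reaches 1 (base-6 3-happy)

143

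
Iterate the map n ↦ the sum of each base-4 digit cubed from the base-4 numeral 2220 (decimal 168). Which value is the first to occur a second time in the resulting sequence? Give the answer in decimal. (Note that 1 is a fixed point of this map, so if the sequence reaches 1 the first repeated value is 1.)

168 = (2,2,2,0)_4 → 2³ + 2³ + 2³ + 0³ = 8 + 8 + 8 + 0 = 24
24 = (1,2,0)_4 → 1³ + 2³ + 0³ = 1 + 8 + 0 = 9
9 = (2,1)_4 → 2³ + 1³ = 8 + 1 = 9  — 9 already appeared earlier.

9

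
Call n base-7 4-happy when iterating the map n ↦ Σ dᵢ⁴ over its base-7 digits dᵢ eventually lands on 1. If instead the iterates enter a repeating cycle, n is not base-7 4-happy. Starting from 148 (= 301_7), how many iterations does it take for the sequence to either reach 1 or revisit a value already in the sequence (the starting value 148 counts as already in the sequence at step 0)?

148 = (3,0,1)_7 → 3⁴ + 0⁴ + 1⁴ = 82
82 = (1,4,5)_7 → 1⁴ + 4⁴ + 5⁴ = 882
882 = (2,4,0,0)_7 → 2⁴ + 4⁴ + 0⁴ + 0⁴ = 272
272 = (5,3,6)_7 → 5⁴ + 3⁴ + 6⁴ = 2002
2002 = (5,5,6,0)_7 → 5⁴ + 5⁴ + 6⁴ + 0⁴ = 2546
2546 = (1,0,2,6,5)_7 → 1⁴ + 0⁴ + 2⁴ + 6⁴ + 5⁴ = 1938
1938 = (5,4,3,6)_7 → 5⁴ + 4⁴ + 3⁴ + 6⁴ = 2258
2258 = (6,4,0,4)_7 → 6⁴ + 4⁴ + 0⁴ + 4⁴ = 1808
1808 = (5,1,6,2)_7 → 5⁴ + 1⁴ + 6⁴ + 2⁴ = 1938  — 1938 repeats.
That took 9 steps.

9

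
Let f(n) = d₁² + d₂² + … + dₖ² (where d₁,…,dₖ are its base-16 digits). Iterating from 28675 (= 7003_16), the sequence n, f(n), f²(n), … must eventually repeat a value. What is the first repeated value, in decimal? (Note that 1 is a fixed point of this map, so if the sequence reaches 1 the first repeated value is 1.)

146

28675 = (7,0,0,3)_16 → 58
58 = (3,10)_16 → 109
109 = (6,13)_16 → 205
205 = (12,13)_16 → 313
313 = (1,3,9)_16 → 91
91 = (5,11)_16 → 146
146 = (9,2)_16 → 85
85 = (5,5)_16 → 50
50 = (3,2)_16 → 13
13 = (13)_16 → 169
169 = (10,9)_16 → 181
181 = (11,5)_16 → 146  — 146 already appeared earlier.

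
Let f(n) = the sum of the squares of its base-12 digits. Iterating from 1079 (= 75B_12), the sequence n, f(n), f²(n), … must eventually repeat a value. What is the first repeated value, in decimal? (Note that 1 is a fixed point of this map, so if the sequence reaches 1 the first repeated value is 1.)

26

1079 = (7,5,11)_12 → 7² + 5² + 11² = 195
195 = (1,4,3)_12 → 1² + 4² + 3² = 26
26 = (2,2)_12 → 2² + 2² = 8
8 = (8)_12 → 8² = 64
64 = (5,4)_12 → 5² + 4² = 41
41 = (3,5)_12 → 3² + 5² = 34
34 = (2,10)_12 → 2² + 10² = 104
104 = (8,8)_12 → 8² + 8² = 128
128 = (10,8)_12 → 10² + 8² = 164
164 = (1,1,8)_12 → 1² + 1² + 8² = 66
66 = (5,6)_12 → 5² + 6² = 61
61 = (5,1)_12 → 5² + 1² = 26  — 26 already appeared earlier.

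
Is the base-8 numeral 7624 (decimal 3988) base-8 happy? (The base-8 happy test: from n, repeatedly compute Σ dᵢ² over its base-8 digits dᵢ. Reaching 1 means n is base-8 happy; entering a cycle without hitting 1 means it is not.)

3988 = (7,6,2,4)_8 → 105
105 = (1,5,1)_8 → 27
27 = (3,3)_8 → 18
18 = (2,2)_8 → 8
8 = (1,0)_8 → 1  — reached 1.

base-8 happy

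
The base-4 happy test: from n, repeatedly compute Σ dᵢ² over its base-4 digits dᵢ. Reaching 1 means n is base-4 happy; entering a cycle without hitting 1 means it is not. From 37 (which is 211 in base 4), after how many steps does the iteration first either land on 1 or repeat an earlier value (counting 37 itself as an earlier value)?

37 = (2,1,1)_4 → 2² + 1² + 1² = 6
6 = (1,2)_4 → 1² + 2² = 5
5 = (1,1)_4 → 1² + 1² = 2
2 = (2)_4 → 2² = 4
4 = (1,0)_4 → 1² + 0² = 1  — reached 1.
That took 5 steps.

5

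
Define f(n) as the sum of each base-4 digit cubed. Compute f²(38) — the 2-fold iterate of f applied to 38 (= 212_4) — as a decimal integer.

2

38 = (2,1,2)_4 → 17
17 = (1,0,1)_4 → 2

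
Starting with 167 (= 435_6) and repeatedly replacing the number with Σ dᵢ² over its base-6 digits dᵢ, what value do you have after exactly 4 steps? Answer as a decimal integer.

17

167 = (4,3,5)_6 → 4² + 3² + 5² = 50
50 = (1,2,2)_6 → 1² + 2² + 2² = 9
9 = (1,3)_6 → 1² + 3² = 10
10 = (1,4)_6 → 1² + 4² = 17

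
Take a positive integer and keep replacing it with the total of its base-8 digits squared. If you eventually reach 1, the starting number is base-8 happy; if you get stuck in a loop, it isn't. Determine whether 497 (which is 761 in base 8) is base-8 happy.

not base-8 happy

497 = (7,6,1)_8 → 7² + 6² + 1² = 49 + 36 + 1 = 86
86 = (1,2,6)_8 → 1² + 2² + 6² = 1 + 4 + 36 = 41
41 = (5,1)_8 → 5² + 1² = 25 + 1 = 26
26 = (3,2)_8 → 3² + 2² = 9 + 4 = 13
13 = (1,5)_8 → 1² + 5² = 1 + 25 = 26  — 26 already seen; the sequence cycles without reaching 1.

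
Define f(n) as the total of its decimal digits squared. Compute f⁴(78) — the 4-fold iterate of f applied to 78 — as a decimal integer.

78 → 7² + 8² = 49 + 64 = 113
113 → 1² + 1² + 3² = 1 + 1 + 9 = 11
11 → 1² + 1² = 1 + 1 = 2
2 → 2² = 4

4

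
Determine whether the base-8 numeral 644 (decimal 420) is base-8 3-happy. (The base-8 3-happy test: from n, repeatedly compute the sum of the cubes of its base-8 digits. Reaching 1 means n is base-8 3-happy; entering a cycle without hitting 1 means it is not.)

not base-8 3-happy

420 = (6,4,4)_8 → 344
344 = (5,3,0)_8 → 152
152 = (2,3,0)_8 → 35
35 = (4,3)_8 → 91
91 = (1,3,3)_8 → 55
55 = (6,7)_8 → 559
559 = (1,0,5,7)_8 → 469
469 = (7,2,5)_8 → 476
476 = (7,3,4)_8 → 434
434 = (6,6,2)_8 → 440
440 = (6,7,0)_8 → 559  — 559 already seen; the sequence cycles without reaching 1.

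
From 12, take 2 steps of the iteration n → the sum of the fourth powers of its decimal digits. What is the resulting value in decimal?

12 → 17
17 → 2402

2402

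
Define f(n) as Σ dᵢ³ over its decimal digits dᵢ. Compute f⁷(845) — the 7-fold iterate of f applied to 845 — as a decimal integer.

737

845 → 8³ + 4³ + 5³ = 512 + 64 + 125 = 701
701 → 7³ + 0³ + 1³ = 343 + 0 + 1 = 344
344 → 3³ + 4³ + 4³ = 27 + 64 + 64 = 155
155 → 1³ + 5³ + 5³ = 1 + 125 + 125 = 251
251 → 2³ + 5³ + 1³ = 8 + 125 + 1 = 134
134 → 1³ + 3³ + 4³ = 1 + 27 + 64 = 92
92 → 9³ + 2³ = 729 + 8 = 737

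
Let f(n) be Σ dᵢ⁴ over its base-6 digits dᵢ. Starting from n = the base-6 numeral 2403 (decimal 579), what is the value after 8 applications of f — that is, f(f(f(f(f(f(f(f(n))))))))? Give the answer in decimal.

273

579 = (2,4,0,3)_6 → 2⁴ + 4⁴ + 0⁴ + 3⁴ = 16 + 256 + 0 + 81 = 353
353 = (1,3,4,5)_6 → 1⁴ + 3⁴ + 4⁴ + 5⁴ = 1 + 81 + 256 + 625 = 963
963 = (4,2,4,3)_6 → 4⁴ + 2⁴ + 4⁴ + 3⁴ = 256 + 16 + 256 + 81 = 609
609 = (2,4,5,3)_6 → 2⁴ + 4⁴ + 5⁴ + 3⁴ = 16 + 256 + 625 + 81 = 978
978 = (4,3,1,0)_6 → 4⁴ + 3⁴ + 1⁴ + 0⁴ = 256 + 81 + 1 + 0 = 338
338 = (1,3,2,2)_6 → 1⁴ + 3⁴ + 2⁴ + 2⁴ = 1 + 81 + 16 + 16 = 114
114 = (3,1,0)_6 → 3⁴ + 1⁴ + 0⁴ = 81 + 1 + 0 = 82
82 = (2,1,4)_6 → 2⁴ + 1⁴ + 4⁴ = 16 + 1 + 256 = 273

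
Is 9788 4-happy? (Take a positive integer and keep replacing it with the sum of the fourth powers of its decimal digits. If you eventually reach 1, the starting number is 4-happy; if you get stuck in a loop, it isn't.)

not 4-happy

9788 → 17154
17154 → 3284
3284 → 4449
4449 → 7329
7329 → 9059
9059 → 13747
13747 → 5140
5140 → 882
882 → 8208
8208 → 8208  — 8208 already seen; the sequence cycles without reaching 1.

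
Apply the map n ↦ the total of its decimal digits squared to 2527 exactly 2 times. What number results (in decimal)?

2527 → 2² + 5² + 2² + 7² = 4 + 25 + 4 + 49 = 82
82 → 8² + 2² = 64 + 4 = 68

68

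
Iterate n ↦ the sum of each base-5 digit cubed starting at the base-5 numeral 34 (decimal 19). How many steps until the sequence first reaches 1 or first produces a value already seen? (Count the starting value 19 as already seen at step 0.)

19 = (3,4)_5 → 91
91 = (3,3,1)_5 → 55
55 = (2,1,0)_5 → 9
9 = (1,4)_5 → 65
65 = (2,3,0)_5 → 35
35 = (1,2,0)_5 → 9  — 9 repeats.
That took 6 steps.

6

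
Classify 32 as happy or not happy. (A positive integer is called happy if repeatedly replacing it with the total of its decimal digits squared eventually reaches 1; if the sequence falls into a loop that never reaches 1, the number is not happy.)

32 → 3² + 2² = 13
13 → 1² + 3² = 10
10 → 1² + 0² = 1  — reached 1.

happy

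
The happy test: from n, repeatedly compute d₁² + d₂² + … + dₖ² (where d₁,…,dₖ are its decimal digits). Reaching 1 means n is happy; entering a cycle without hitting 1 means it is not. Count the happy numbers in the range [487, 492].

487: 487 → 129 → 86 → 100 → 1  (reaches 1)
488: 488 → 144 → 33 → 18 → 65 → 61 → 37 → 58 → 89 → 145 → 42 → 20 → 4 → 16 → 37  (repeats 37)
489: 489 → 161 → 38 → 73 → 58 → 89 → 145 → 42 → 20 → 4 → 16 → 37 → 58  (repeats 58)
490: 490 → 97 → 130 → 10 → 1  (reaches 1)
491: 491 → 98 → 145 → 42 → 20 → 4 → 16 → 37 → 58 → 89 → 145  (repeats 145)
492: 492 → 101 → 2 → 4 → 16 → 37 → 58 → 89 → 145 → 42 → 20 → 4  (repeats 4)
happy: 487, 490

2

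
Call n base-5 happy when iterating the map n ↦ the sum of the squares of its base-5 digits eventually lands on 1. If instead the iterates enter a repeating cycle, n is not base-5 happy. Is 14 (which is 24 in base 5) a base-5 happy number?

14 = (2,4)_5 → 2² + 4² = 4 + 16 = 20
20 = (4,0)_5 → 4² + 0² = 16 + 0 = 16
16 = (3,1)_5 → 3² + 1² = 9 + 1 = 10
10 = (2,0)_5 → 2² + 0² = 4 + 0 = 4
4 = (4)_5 → 4² = 16  — 16 already seen; the sequence cycles without reaching 1.

not base-5 happy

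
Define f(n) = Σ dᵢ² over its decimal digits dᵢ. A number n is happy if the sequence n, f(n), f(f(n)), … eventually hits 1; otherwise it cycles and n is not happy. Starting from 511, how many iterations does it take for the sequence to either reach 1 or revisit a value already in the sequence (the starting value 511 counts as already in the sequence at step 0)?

511 → 5² + 1² + 1² = 25 + 1 + 1 = 27
27 → 2² + 7² = 4 + 49 = 53
53 → 5² + 3² = 25 + 9 = 34
34 → 3² + 4² = 9 + 16 = 25
25 → 2² + 5² = 4 + 25 = 29
29 → 2² + 9² = 4 + 81 = 85
85 → 8² + 5² = 64 + 25 = 89
89 → 8² + 9² = 64 + 81 = 145
145 → 1² + 4² + 5² = 1 + 16 + 25 = 42
42 → 4² + 2² = 16 + 4 = 20
20 → 2² + 0² = 4 + 0 = 4
4 → 4² = 16
16 → 1² + 6² = 1 + 36 = 37
37 → 3² + 7² = 9 + 49 = 58
58 → 5² + 8² = 25 + 64 = 89  — 89 repeats.
That took 15 steps.

15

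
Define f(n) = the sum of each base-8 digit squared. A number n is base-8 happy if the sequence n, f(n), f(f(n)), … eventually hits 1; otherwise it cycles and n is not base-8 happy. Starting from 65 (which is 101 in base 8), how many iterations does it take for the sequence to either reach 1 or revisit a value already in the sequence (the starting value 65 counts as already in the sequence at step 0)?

4

65 = (1,0,1)_8 → 1² + 0² + 1² = 2
2 = (2)_8 → 2² = 4
4 = (4)_8 → 4² = 16
16 = (2,0)_8 → 2² + 0² = 4  — 4 repeats.
That took 4 steps.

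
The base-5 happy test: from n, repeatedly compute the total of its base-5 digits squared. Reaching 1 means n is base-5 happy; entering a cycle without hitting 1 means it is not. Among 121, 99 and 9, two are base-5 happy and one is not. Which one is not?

121: 121 → 33 → 11 → 5 → 1  — reaches 1 (base-5 happy)
99: 99 → 41 → 11 → 5 → 1  — reaches 1 (base-5 happy)
9: 9 → 17 → 13 → 13  — repeats 13 (not base-5 happy)

9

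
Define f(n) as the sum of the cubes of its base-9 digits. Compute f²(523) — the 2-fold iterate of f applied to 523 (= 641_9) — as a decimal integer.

523 = (6,4,1)_9 → 6³ + 4³ + 1³ = 281
281 = (3,4,2)_9 → 3³ + 4³ + 2³ = 99

99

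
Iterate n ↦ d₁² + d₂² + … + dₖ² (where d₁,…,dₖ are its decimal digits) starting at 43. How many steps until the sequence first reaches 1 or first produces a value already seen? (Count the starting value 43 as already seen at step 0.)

43 → 4² + 3² = 25
25 → 2² + 5² = 29
29 → 2² + 9² = 85
85 → 8² + 5² = 89
89 → 8² + 9² = 145
145 → 1² + 4² + 5² = 42
42 → 4² + 2² = 20
20 → 2² + 0² = 4
4 → 4² = 16
16 → 1² + 6² = 37
37 → 3² + 7² = 58
58 → 5² + 8² = 89  — 89 repeats.
That took 12 steps.

12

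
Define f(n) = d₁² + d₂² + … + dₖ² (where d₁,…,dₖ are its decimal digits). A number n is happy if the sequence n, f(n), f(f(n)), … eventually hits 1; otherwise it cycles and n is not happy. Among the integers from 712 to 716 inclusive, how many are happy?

712: 712 → 54 → 41 → 17 → 50 → 25 → 29 → 85 → 89 → 145 → 42 → 20 → 4 → 16 → 37 → 58 → 89  — not happy
713: 713 → 59 → 106 → 37 → 58 → 89 → 145 → 42 → 20 → 4 → 16 → 37  — not happy
714: 714 → 66 → 72 → 53 → 34 → 25 → 29 → 85 → 89 → 145 → 42 → 20 → 4 → 16 → 37 → 58 → 89  — not happy
715: 715 → 75 → 74 → 65 → 61 → 37 → 58 → 89 → 145 → 42 → 20 → 4 → 16 → 37  — not happy
716: 716 → 86 → 100 → 1  — happy
happy: 716

1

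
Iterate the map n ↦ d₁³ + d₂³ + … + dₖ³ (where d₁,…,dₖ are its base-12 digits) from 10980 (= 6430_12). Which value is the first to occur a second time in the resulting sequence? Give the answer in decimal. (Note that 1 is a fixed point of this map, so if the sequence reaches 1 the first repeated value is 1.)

1

10980 = (6,4,3,0)_12 → 6³ + 4³ + 3³ + 0³ = 307
307 = (2,1,7)_12 → 2³ + 1³ + 7³ = 352
352 = (2,5,4)_12 → 2³ + 5³ + 4³ = 197
197 = (1,4,5)_12 → 1³ + 4³ + 5³ = 190
190 = (1,3,10)_12 → 1³ + 3³ + 10³ = 1028
1028 = (7,1,8)_12 → 7³ + 1³ + 8³ = 856
856 = (5,11,4)_12 → 5³ + 11³ + 4³ = 1520
1520 = (10,6,8)_12 → 10³ + 6³ + 8³ = 1728
1728 = (1,0,0,0)_12 → 1³ + 0³ + 0³ + 0³ = 1  — reached the fixed point 1.
1 → 1, so 1 is the first repeated value.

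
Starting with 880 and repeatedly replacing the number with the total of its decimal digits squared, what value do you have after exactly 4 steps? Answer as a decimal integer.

880 → 8² + 8² + 0² = 64 + 64 + 0 = 128
128 → 1² + 2² + 8² = 1 + 4 + 64 = 69
69 → 6² + 9² = 36 + 81 = 117
117 → 1² + 1² + 7² = 1 + 1 + 49 = 51

51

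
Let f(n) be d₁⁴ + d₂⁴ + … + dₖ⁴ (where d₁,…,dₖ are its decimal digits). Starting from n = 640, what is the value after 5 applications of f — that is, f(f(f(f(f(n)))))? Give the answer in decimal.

640 → 1552
1552 → 1267
1267 → 3714
3714 → 2739
2739 → 9059

9059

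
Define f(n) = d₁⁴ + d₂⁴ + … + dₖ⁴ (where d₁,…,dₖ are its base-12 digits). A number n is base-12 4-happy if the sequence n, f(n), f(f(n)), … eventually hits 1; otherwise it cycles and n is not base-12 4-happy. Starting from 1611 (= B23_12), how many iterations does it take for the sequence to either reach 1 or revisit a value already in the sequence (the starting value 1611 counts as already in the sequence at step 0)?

1611 = (11,2,3)_12 → 11⁴ + 2⁴ + 3⁴ = 14738
14738 = (8,6,4,2)_12 → 8⁴ + 6⁴ + 4⁴ + 2⁴ = 5664
5664 = (3,3,4,0)_12 → 3⁴ + 3⁴ + 4⁴ + 0⁴ = 418
418 = (2,10,10)_12 → 2⁴ + 10⁴ + 10⁴ = 20016
20016 = (11,7,0,0)_12 → 11⁴ + 7⁴ + 0⁴ + 0⁴ = 17042
17042 = (9,10,4,2)_12 → 9⁴ + 10⁴ + 4⁴ + 2⁴ = 16833
16833 = (9,8,10,9)_12 → 9⁴ + 8⁴ + 10⁴ + 9⁴ = 27218
27218 = (1,3,9,0,2)_12 → 1⁴ + 3⁴ + 9⁴ + 0⁴ + 2⁴ = 6659
6659 = (3,10,2,11)_12 → 3⁴ + 10⁴ + 2⁴ + 11⁴ = 24738
24738 = (1,2,3,9,6)_12 → 1⁴ + 2⁴ + 3⁴ + 9⁴ + 6⁴ = 7955
7955 = (4,7,2,11)_12 → 4⁴ + 7⁴ + 2⁴ + 11⁴ = 17314
17314 = (10,0,2,10)_12 → 10⁴ + 0⁴ + 2⁴ + 10⁴ = 20016  — 20016 repeats.
That took 12 steps.

12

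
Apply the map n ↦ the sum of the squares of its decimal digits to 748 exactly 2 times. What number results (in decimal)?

748 → 129
129 → 86

86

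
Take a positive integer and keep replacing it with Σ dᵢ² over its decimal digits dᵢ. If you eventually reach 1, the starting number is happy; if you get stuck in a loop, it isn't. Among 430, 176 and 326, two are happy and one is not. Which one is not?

430: 430 → 25 → 29 → 85 → 89 → 145 → 42 → 20 → 4 → 16 → 37 → 58 → 89  — repeats 89 (not happy)
176: 176 → 86 → 100 → 1  — reaches 1 (happy)
326: 326 → 49 → 97 → 130 → 10 → 1  — reaches 1 (happy)

430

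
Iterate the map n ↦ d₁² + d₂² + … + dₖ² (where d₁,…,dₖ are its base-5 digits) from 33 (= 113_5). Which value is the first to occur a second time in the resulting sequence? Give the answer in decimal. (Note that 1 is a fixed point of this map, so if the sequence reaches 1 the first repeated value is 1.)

1

33 = (1,1,3)_5 → 1² + 1² + 3² = 11
11 = (2,1)_5 → 2² + 1² = 5
5 = (1,0)_5 → 1² + 0² = 1  — reached the fixed point 1.
1 → 1, so 1 is the first repeated value.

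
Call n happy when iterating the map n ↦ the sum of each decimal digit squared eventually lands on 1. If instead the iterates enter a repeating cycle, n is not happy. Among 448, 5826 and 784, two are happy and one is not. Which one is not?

448

448: 448 → 96 → 117 → 51 → 26 → 40 → 16 → 37 → 58 → 89 → 145 → 42 → 20 → 4 → 16  — repeats 16 (not happy)
5826: 5826 → 129 → 86 → 100 → 1  — reaches 1 (happy)
784: 784 → 129 → 86 → 100 → 1  — reaches 1 (happy)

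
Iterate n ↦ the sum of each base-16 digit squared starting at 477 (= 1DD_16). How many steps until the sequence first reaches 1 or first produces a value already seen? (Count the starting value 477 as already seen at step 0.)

9

477 = (1,13,13)_16 → 1² + 13² + 13² = 339
339 = (1,5,3)_16 → 1² + 5² + 3² = 35
35 = (2,3)_16 → 2² + 3² = 13
13 = (13)_16 → 13² = 169
169 = (10,9)_16 → 10² + 9² = 181
181 = (11,5)_16 → 11² + 5² = 146
146 = (9,2)_16 → 9² + 2² = 85
85 = (5,5)_16 → 5² + 5² = 50
50 = (3,2)_16 → 3² + 2² = 13  — 13 repeats.
That took 9 steps.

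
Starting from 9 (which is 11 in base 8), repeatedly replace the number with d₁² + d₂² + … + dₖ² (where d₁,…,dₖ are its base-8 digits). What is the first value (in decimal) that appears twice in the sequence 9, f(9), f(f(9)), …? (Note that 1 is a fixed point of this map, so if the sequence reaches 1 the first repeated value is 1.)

4

9 = (1,1)_8 → 1² + 1² = 2
2 = (2)_8 → 2² = 4
4 = (4)_8 → 4² = 16
16 = (2,0)_8 → 2² + 0² = 4  — 4 already appeared earlier.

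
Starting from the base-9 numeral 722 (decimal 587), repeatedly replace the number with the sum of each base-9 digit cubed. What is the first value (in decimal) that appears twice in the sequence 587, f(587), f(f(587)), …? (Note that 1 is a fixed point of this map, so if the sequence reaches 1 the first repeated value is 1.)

469

587 = (7,2,2)_9 → 7³ + 2³ + 2³ = 359
359 = (4,3,8)_9 → 4³ + 3³ + 8³ = 603
603 = (7,4,0)_9 → 7³ + 4³ + 0³ = 407
407 = (5,0,2)_9 → 5³ + 0³ + 2³ = 133
133 = (1,5,7)_9 → 1³ + 5³ + 7³ = 469
469 = (5,7,1)_9 → 5³ + 7³ + 1³ = 469  — 469 already appeared earlier.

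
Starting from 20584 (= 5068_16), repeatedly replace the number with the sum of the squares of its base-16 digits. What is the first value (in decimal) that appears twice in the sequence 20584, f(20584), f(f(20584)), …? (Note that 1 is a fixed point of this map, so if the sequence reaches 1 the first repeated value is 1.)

169

20584 = (5,0,6,8)_16 → 5² + 0² + 6² + 8² = 125
125 = (7,13)_16 → 7² + 13² = 218
218 = (13,10)_16 → 13² + 10² = 269
269 = (1,0,13)_16 → 1² + 0² + 13² = 170
170 = (10,10)_16 → 10² + 10² = 200
200 = (12,8)_16 → 12² + 8² = 208
208 = (13,0)_16 → 13² + 0² = 169
169 = (10,9)_16 → 10² + 9² = 181
181 = (11,5)_16 → 11² + 5² = 146
146 = (9,2)_16 → 9² + 2² = 85
85 = (5,5)_16 → 5² + 5² = 50
50 = (3,2)_16 → 3² + 2² = 13
13 = (13)_16 → 13² = 169  — 169 already appeared earlier.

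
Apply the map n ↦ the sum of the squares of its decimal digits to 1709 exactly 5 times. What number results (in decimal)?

16

1709 → 1² + 7² + 0² + 9² = 1 + 49 + 0 + 81 = 131
131 → 1² + 3² + 1² = 1 + 9 + 1 = 11
11 → 1² + 1² = 1 + 1 = 2
2 → 2² = 4
4 → 4² = 16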